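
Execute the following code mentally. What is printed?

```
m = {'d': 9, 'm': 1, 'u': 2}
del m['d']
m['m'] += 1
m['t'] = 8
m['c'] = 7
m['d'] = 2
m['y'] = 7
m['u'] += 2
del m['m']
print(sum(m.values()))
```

del 'd' → {'m': 1, 'u': 2}
m['m'] = 1+1 = 2 → {'m': 2, 'u': 2}
m['t'] = 8 → {'m': 2, 'u': 2, 't': 8}
m['c'] = 7 → {'m': 2, 'u': 2, 't': 8, 'c': 7}
m['d'] = 2 → {'m': 2, 'u': 2, 't': 8, 'c': 7, 'd': 2}
m['y'] = 7 → {'m': 2, 'u': 2, 't': 8, 'c': 7, 'd': 2, 'y': 7}
m['u'] = 2+2 = 4 → {'m': 2, 'u': 4, 't': 8, 'c': 7, 'd': 2, 'y': 7}
del 'm' → {'u': 4, 't': 8, 'c': 7, 'd': 2, 'y': 7}
sum of values = 28

28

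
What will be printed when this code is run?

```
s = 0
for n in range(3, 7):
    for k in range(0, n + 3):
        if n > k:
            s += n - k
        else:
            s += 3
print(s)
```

n=3,k=0: 3>0, s = 0+3 = 3
n=3,k=1: 3>1, s = 3+2 = 5
n=3,k=2: 3>2, s = 5+1 = 6
n=3,k=3: not 3>3, s = 6+3 = 9
n=3,k=4: not 3>4, s = 9+3 = 12
n=3,k=5: not 3>5, s = 12+3 = 15
n=4,k=0: 4>0, s = 15+4 = 19
n=4,k=1: 4>1, s = 19+3 = 22
n=4,k=2: 4>2, s = 22+2 = 24
n=4,k=3: 4>3, s = 24+1 = 25
n=4,k=4: not 4>4, s = 25+3 = 28
n=4,k=5: not 4>5, s = 28+3 = 31
n=4,k=6: not 4>6, s = 31+3 = 34
n=5,k=0: 5>0, s = 34+5 = 39
n=5,k=1: 5>1, s = 39+4 = 43
n=5,k=2: 5>2, s = 43+3 = 46
n=5,k=3: 5>3, s = 46+2 = 48
n=5,k=4: 5>4, s = 48+1 = 49
n=5,k=5: not 5>5, s = 49+3 = 52
n=5,k=6: not 5>6, s = 52+3 = 55
n=5,k=7: not 5>7, s = 55+3 = 58
n=6,k=0: 6>0, s = 58+6 = 64
n=6,k=1: 6>1, s = 64+5 = 69
n=6,k=2: 6>2, s = 69+4 = 73
n=6,k=3: 6>3, s = 73+3 = 76
n=6,k=4: 6>4, s = 76+2 = 78
n=6,k=5: 6>5, s = 78+1 = 79
n=6,k=6: not 6>6, s = 79+3 = 82
n=6,k=7: not 6>7, s = 82+3 = 85
n=6,k=8: not 6>8, s = 85+3 = 88

88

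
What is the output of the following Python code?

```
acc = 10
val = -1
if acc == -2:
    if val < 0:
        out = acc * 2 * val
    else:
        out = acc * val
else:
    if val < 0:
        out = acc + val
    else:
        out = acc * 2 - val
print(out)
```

9

acc=10, val=-1
acc == -2 is False; val < 0 is True
→ out = acc + val = 9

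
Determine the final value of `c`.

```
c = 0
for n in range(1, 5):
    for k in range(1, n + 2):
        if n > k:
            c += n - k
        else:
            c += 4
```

42

n=1,k=1: not 1>1, c = 0+4 = 4
n=1,k=2: not 1>2, c = 4+4 = 8
n=2,k=1: 2>1, c = 8+1 = 9
n=2,k=2: not 2>2, c = 9+4 = 13
n=2,k=3: not 2>3, c = 13+4 = 17
n=3,k=1: 3>1, c = 17+2 = 19
n=3,k=2: 3>2, c = 19+1 = 20
n=3,k=3: not 3>3, c = 20+4 = 24
n=3,k=4: not 3>4, c = 24+4 = 28
n=4,k=1: 4>1, c = 28+3 = 31
n=4,k=2: 4>2, c = 31+2 = 33
n=4,k=3: 4>3, c = 33+1 = 34
n=4,k=4: not 4>4, c = 34+4 = 38
n=4,k=5: not 4>5, c = 38+4 = 42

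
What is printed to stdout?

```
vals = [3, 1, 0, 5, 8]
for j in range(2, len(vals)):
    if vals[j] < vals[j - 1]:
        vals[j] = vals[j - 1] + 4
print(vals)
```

[3, 1, 5, 5, 8]

j=2: 0<1, vals[2] = 1+4 = 5 → [3, 1, 5, 5, 8]
j=3: 5>=5, unchanged → [3, 1, 5, 5, 8]
j=4: 8>=5, unchanged → [3, 1, 5, 5, 8]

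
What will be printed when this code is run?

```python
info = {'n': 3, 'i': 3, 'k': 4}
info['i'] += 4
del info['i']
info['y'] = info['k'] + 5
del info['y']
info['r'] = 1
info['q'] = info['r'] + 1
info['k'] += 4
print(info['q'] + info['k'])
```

info['i'] = 3+4 = 7 → {'n': 3, 'i': 7, 'k': 4}
del 'i' → {'n': 3, 'k': 4}
info['y'] = info['k']+5 = 9 → {'n': 3, 'k': 4, 'y': 9}
del 'y' → {'n': 3, 'k': 4}
info['r'] = 1 → {'n': 3, 'k': 4, 'r': 1}
info['q'] = info['r']+1 = 2 → {'n': 3, 'k': 4, 'r': 1, 'q': 2}
info['k'] = 4+4 = 8 → {'n': 3, 'k': 8, 'r': 1, 'q': 2}
info['q']+info['k'] = 2+8 = 10

10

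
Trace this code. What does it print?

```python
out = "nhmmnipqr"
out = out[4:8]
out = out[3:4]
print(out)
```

slice [4:8] → 'nipq'
slice [3:4] → 'q'

q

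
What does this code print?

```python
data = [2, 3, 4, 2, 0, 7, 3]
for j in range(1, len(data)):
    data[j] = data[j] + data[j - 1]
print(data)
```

j=1: data[1] = 3+2 = 5 → [2, 5, 4, 2, 0, 7, 3]
j=2: data[2] = 4+5 = 9 → [2, 5, 9, 2, 0, 7, 3]
j=3: data[3] = 2+9 = 11 → [2, 5, 9, 11, 0, 7, 3]
j=4: data[4] = 0+11 = 11 → [2, 5, 9, 11, 11, 7, 3]
j=5: data[5] = 7+11 = 18 → [2, 5, 9, 11, 11, 18, 3]
j=6: data[6] = 3+18 = 21 → [2, 5, 9, 11, 11, 18, 21]

[2, 5, 9, 11, 11, 18, 21]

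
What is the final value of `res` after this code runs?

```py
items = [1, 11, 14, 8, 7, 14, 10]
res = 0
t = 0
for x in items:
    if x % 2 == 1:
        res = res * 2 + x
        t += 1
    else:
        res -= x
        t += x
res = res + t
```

14

x=1: odd, res = 0*2+1 = 1; t=1
x=11: odd, res = 1*2+11 = 13; t=2
x=14: not odd, res = 13-14 = -1; t=16
x=8: not odd, res = (-1)-8 = -9; t=24
x=7: odd, res = (-9)*2+7 = -11; t=25
x=14: not odd, res = (-11)-14 = -25; t=39
x=10: not odd, res = (-25)-10 = -35; t=49
res+t = (-35)+49 = 14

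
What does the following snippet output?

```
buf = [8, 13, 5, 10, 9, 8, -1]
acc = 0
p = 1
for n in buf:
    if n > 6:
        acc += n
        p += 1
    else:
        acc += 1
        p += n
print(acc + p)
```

60

n=8: >6, acc = 0+8 = 8; p=2
n=13: >6, acc = 8+13 = 21; p=3
n=5: not >6, acc = 21+1 = 22; p=8
n=10: >6, acc = 22+10 = 32; p=9
n=9: >6, acc = 32+9 = 41; p=10
n=8: >6, acc = 41+8 = 49; p=11
n=-1: not >6, acc = 49+1 = 50; p=10
acc+p = 50+10 = 60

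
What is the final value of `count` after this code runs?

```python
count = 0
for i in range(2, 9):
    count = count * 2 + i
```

i=2: count = 0*2+2 = 2
i=3: count = 2*2+3 = 7
i=4: count = 7*2+4 = 18
i=5: count = 18*2+5 = 41
i=6: count = 41*2+6 = 88
i=7: count = 88*2+7 = 183
i=8: count = 183*2+8 = 374

374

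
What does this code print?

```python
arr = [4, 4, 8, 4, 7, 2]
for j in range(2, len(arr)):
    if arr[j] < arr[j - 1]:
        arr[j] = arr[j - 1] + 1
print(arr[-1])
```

11

j=2: 8>=4, unchanged → [4, 4, 8, 4, 7, 2]
j=3: 4<8, arr[3] = 8+1 = 9 → [4, 4, 8, 9, 7, 2]
j=4: 7<9, arr[4] = 9+1 = 10 → [4, 4, 8, 9, 10, 2]
j=5: 2<10, arr[5] = 10+1 = 11 → [4, 4, 8, 9, 10, 11]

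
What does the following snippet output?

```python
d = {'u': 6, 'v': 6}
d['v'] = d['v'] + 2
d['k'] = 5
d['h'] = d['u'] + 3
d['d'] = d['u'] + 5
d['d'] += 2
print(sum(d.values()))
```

d['v'] = d['v']+2 = 8 → {'u': 6, 'v': 8}
d['k'] = 5 → {'u': 6, 'v': 8, 'k': 5}
d['h'] = d['u']+3 = 9 → {'u': 6, 'v': 8, 'k': 5, 'h': 9}
d['d'] = d['u']+5 = 11 → {'u': 6, 'v': 8, 'k': 5, 'h': 9, 'd': 11}
d['d'] = 11+2 = 13 → {'u': 6, 'v': 8, 'k': 5, 'h': 9, 'd': 13}
sum of values = 41

41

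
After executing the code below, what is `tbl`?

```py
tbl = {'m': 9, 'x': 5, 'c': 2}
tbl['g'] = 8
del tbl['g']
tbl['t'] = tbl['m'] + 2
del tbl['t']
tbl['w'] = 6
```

{'m': 9, 'x': 5, 'c': 2, 'w': 6}

tbl['g'] = 8 → {'m': 9, 'x': 5, 'c': 2, 'g': 8}
del 'g' → {'m': 9, 'x': 5, 'c': 2}
tbl['t'] = tbl['m']+2 = 11 → {'m': 9, 'x': 5, 'c': 2, 't': 11}
del 't' → {'m': 9, 'x': 5, 'c': 2}
tbl['w'] = 6 → {'m': 9, 'x': 5, 'c': 2, 'w': 6}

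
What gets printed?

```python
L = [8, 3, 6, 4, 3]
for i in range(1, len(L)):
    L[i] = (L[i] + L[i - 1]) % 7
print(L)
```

i=1: L[1] = (3+8)%7 = 4 → [8, 4, 6, 4, 3]
i=2: L[2] = (6+4)%7 = 3 → [8, 4, 3, 4, 3]
i=3: L[3] = (4+3)%7 = 0 → [8, 4, 3, 0, 3]
i=4: L[4] = (3+0)%7 = 3 → [8, 4, 3, 0, 3]

[8, 4, 3, 0, 3]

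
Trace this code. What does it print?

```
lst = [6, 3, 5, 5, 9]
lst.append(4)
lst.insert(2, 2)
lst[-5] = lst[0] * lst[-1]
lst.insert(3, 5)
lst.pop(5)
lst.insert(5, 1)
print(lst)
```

[6, 3, 24, 5, 5, 1, 9, 4]

append 4 → [6, 3, 5, 5, 9, 4]
insert 2 at 2 → [6, 3, 2, 5, 5, 9, 4]
lst[-5] = lst[0]*lst[-1] = 6*4 = 24 → [6, 3, 24, 5, 5, 9, 4]
insert 5 at 3 → [6, 3, 24, 5, 5, 5, 9, 4]
pop(5) removes 5 → [6, 3, 24, 5, 5, 9, 4]
insert 1 at 5 → [6, 3, 24, 5, 5, 1, 9, 4]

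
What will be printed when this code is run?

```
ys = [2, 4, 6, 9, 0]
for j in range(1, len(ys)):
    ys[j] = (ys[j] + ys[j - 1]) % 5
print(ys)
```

[2, 1, 2, 1, 1]

j=1: ys[1] = (4+2)%5 = 1 → [2, 1, 6, 9, 0]
j=2: ys[2] = (6+1)%5 = 2 → [2, 1, 2, 9, 0]
j=3: ys[3] = (9+2)%5 = 1 → [2, 1, 2, 1, 0]
j=4: ys[4] = (0+1)%5 = 1 → [2, 1, 2, 1, 1]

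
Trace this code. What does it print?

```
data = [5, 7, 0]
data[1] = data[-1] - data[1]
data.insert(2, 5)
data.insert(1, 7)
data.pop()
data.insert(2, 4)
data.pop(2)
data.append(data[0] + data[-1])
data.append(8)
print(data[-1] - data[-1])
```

0

data[1] = data[-1]-data[1] = 0-7 = -7 → [5, -7, 0]
insert 5 at 2 → [5, -7, 5, 0]
insert 7 at 1 → [5, 7, -7, 5, 0]
pop() removes 0 → [5, 7, -7, 5]
insert 4 at 2 → [5, 7, 4, -7, 5]
pop(2) removes 4 → [5, 7, -7, 5]
append data[0]+data[-1] = 5+5 = 10 → [5, 7, -7, 5, 10]
append 8 → [5, 7, -7, 5, 10, 8]
data[-1]-data[-1] = 8-8 = 0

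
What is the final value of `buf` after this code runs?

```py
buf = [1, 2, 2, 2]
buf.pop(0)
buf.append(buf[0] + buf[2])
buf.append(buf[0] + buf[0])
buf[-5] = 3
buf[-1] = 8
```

[3, 2, 2, 4, 8]

pop(0) removes 1 → [2, 2, 2]
append buf[0]+buf[2] = 2+2 = 4 → [2, 2, 2, 4]
append buf[0]+buf[0] = 2+2 = 4 → [2, 2, 2, 4, 4]
buf[-5] = 3 → [3, 2, 2, 4, 4]
buf[-1] = 8 → [3, 2, 2, 4, 8]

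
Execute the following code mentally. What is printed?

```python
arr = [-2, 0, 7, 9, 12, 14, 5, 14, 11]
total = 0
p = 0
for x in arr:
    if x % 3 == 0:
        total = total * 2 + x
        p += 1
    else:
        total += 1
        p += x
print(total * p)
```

x=-2: not %3==0, total = 0+1 = 1; p=-2
x=0: %3==0, total = 1*2+0 = 2; p=-1
x=7: not %3==0, total = 2+1 = 3; p=6
x=9: %3==0, total = 3*2+9 = 15; p=7
x=12: %3==0, total = 15*2+12 = 42; p=8
x=14: not %3==0, total = 42+1 = 43; p=22
x=5: not %3==0, total = 43+1 = 44; p=27
x=14: not %3==0, total = 44+1 = 45; p=41
x=11: not %3==0, total = 45+1 = 46; p=52
total*p = 46*52 = 2392

2392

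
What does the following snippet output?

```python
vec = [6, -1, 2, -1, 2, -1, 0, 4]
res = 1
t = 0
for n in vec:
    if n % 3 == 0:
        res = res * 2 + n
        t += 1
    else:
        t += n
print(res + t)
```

n=6: %3==0, res = 1*2+6 = 8; t=1
n=-1: not %3==0; t=0
n=2: not %3==0; t=2
n=-1: not %3==0; t=1
n=2: not %3==0; t=3
n=-1: not %3==0; t=2
n=0: %3==0, res = 8*2+0 = 16; t=3
n=4: not %3==0; t=7
res+t = 16+7 = 23

23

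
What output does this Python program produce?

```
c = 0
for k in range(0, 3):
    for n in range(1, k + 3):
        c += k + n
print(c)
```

30

k=0,n=1: c = 0+1 = 1
k=0,n=2: c = 1+2 = 3
k=1,n=1: c = 3+2 = 5
k=1,n=2: c = 5+3 = 8
k=1,n=3: c = 8+4 = 12
k=2,n=1: c = 12+3 = 15
k=2,n=2: c = 15+4 = 19
k=2,n=3: c = 19+5 = 24
k=2,n=4: c = 24+6 = 30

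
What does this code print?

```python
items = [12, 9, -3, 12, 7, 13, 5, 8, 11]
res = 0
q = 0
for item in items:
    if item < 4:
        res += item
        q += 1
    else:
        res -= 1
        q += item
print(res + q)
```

item=12: not <4, res = 0-1 = -1; q=12
item=9: not <4, res = (-1)-1 = -2; q=21
item=-3: <4, res = (-2)+(-3) = -5; q=22
item=12: not <4, res = (-5)-1 = -6; q=34
item=7: not <4, res = (-6)-1 = -7; q=41
item=13: not <4, res = (-7)-1 = -8; q=54
item=5: not <4, res = (-8)-1 = -9; q=59
item=8: not <4, res = (-9)-1 = -10; q=67
item=11: not <4, res = (-10)-1 = -11; q=78
res+q = (-11)+78 = 67

67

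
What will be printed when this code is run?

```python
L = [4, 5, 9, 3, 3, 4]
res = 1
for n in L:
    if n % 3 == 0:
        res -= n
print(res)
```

-14

n=4: not %3==0
n=5: not %3==0
n=9: %3==0, res = 1-9 = -8
n=3: %3==0, res = (-8)-3 = -11
n=3: %3==0, res = (-11)-3 = -14
n=4: not %3==0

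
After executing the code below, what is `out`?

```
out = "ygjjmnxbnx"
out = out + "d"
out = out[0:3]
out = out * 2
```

+ 'd' → 'ygjjmnxbnxd'
slice [0:3] → 'ygj'
repeat ×2 → 'ygjygj'

'ygjygj'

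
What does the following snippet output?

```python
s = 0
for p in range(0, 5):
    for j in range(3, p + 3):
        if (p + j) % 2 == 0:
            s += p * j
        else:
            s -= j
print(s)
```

p=1,j=3: even sum, s = 0+3 = 3
p=2,j=3: odd sum, s = 3-3 = 0
p=2,j=4: even sum, s = 0+8 = 8
p=3,j=3: even sum, s = 8+9 = 17
p=3,j=4: odd sum, s = 17-4 = 13
p=3,j=5: even sum, s = 13+15 = 28
p=4,j=3: odd sum, s = 28-3 = 25
p=4,j=4: even sum, s = 25+16 = 41
p=4,j=5: odd sum, s = 41-5 = 36
p=4,j=6: even sum, s = 36+24 = 60

60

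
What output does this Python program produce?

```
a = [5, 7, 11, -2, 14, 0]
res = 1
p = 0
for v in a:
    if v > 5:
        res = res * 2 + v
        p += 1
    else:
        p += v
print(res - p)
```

v=5: not >5; p=5
v=7: >5, res = 1*2+7 = 9; p=6
v=11: >5, res = 9*2+11 = 29; p=7
v=-2: not >5; p=5
v=14: >5, res = 29*2+14 = 72; p=6
v=0: not >5; p=6
res-p = 72-6 = 66

66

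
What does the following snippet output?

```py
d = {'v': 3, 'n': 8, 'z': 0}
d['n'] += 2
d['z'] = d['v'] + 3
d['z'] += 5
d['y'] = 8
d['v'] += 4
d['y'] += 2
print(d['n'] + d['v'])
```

d['n'] = 8+2 = 10 → {'v': 3, 'n': 10, 'z': 0}
d['z'] = d['v']+3 = 6 → {'v': 3, 'n': 10, 'z': 6}
d['z'] = 6+5 = 11 → {'v': 3, 'n': 10, 'z': 11}
d['y'] = 8 → {'v': 3, 'n': 10, 'z': 11, 'y': 8}
d['v'] = 3+4 = 7 → {'v': 7, 'n': 10, 'z': 11, 'y': 8}
d['y'] = 8+2 = 10 → {'v': 7, 'n': 10, 'z': 11, 'y': 10}
d['n']+d['v'] = 10+7 = 17

17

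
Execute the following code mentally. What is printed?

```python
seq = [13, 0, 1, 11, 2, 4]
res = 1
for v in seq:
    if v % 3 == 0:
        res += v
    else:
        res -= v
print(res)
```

v=13: not %3==0, res = 1-13 = -12
v=0: %3==0, res = (-12)+0 = -12
v=1: not %3==0, res = (-12)-1 = -13
v=11: not %3==0, res = (-13)-11 = -24
v=2: not %3==0, res = (-24)-2 = -26
v=4: not %3==0, res = (-26)-4 = -30

-30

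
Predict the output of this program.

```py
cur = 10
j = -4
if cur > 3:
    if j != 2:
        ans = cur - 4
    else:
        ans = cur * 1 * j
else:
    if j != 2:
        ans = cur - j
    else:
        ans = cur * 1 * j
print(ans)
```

6

cur=10, j=-4
cur > 3 is True; j != 2 is True
→ ans = cur - 4 = 6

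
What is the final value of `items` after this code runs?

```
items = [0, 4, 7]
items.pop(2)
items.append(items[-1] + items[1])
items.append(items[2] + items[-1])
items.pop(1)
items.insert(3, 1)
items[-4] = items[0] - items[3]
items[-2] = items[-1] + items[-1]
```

pop(2) removes 7 → [0, 4]
append items[-1]+items[1] = 4+4 = 8 → [0, 4, 8]
append items[2]+items[-1] = 8+8 = 16 → [0, 4, 8, 16]
pop(1) removes 4 → [0, 8, 16]
insert 1 at 3 → [0, 8, 16, 1]
items[-4] = items[0]-items[3] = 0-1 = -1 → [-1, 8, 16, 1]
items[-2] = items[-1]+items[-1] = 1+1 = 2 → [-1, 8, 2, 1]

[-1, 8, 2, 1]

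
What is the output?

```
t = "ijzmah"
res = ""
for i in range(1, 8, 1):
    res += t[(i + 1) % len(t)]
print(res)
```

i=1: add t[2]='z' → 'z'
i=2: add t[3]='m' → 'zm'
i=3: add t[4]='a' → 'zma'
i=4: add t[5]='h' → 'zmah'
i=5: add t[0]='i' → 'zmahi'
i=6: add t[1]='j' → 'zmahij'
i=7: add t[2]='z' → 'zmahijz'

zmahijz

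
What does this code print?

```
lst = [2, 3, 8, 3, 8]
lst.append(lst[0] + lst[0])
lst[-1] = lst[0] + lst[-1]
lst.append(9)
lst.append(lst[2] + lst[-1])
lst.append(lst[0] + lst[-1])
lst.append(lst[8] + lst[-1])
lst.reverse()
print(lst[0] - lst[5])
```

append lst[0]+lst[0] = 2+2 = 4 → [2, 3, 8, 3, 8, 4]
lst[-1] = lst[0]+lst[-1] = 2+4 = 6 → [2, 3, 8, 3, 8, 6]
append 9 → [2, 3, 8, 3, 8, 6, 9]
append lst[2]+lst[-1] = 8+9 = 17 → [2, 3, 8, 3, 8, 6, 9, 17]
append lst[0]+lst[-1] = 2+17 = 19 → [2, 3, 8, 3, 8, 6, 9, 17, 19]
append lst[8]+lst[-1] = 19+19 = 38 → [2, 3, 8, 3, 8, 6, 9, 17, 19, 38]
reverse → [38, 19, 17, 9, 6, 8, 3, 8, 3, 2]
lst[0]-lst[5] = 38-8 = 30

30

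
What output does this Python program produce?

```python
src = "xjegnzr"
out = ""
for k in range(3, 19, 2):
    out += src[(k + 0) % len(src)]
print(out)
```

k=3: add src[3]='g' → 'g'
k=5: add src[5]='z' → 'gz'
k=7: add src[0]='x' → 'gzx'
k=9: add src[2]='e' → 'gzxe'
k=11: add src[4]='n' → 'gzxen'
k=13: add src[6]='r' → 'gzxenr'
k=15: add src[1]='j' → 'gzxenrj'
k=17: add src[3]='g' → 'gzxenrjg'

gzxenrjg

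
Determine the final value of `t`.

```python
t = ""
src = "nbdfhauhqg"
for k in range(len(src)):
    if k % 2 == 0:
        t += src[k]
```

k=0: add 'n' → 'n'
k=1: skip
k=2: add 'd' → 'nd'
k=3: skip
k=4: add 'h' → 'ndh'
k=5: skip
k=6: add 'u' → 'ndhu'
k=7: skip
k=8: add 'q' → 'ndhuq'
k=9: skip

'ndhuq'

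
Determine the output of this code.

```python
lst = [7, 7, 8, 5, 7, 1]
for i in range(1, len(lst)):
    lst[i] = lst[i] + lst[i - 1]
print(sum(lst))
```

139

i=1: lst[1] = 7+7 = 14 → [7, 14, 8, 5, 7, 1]
i=2: lst[2] = 8+14 = 22 → [7, 14, 22, 5, 7, 1]
i=3: lst[3] = 5+22 = 27 → [7, 14, 22, 27, 7, 1]
i=4: lst[4] = 7+27 = 34 → [7, 14, 22, 27, 34, 1]
i=5: lst[5] = 1+34 = 35 → [7, 14, 22, 27, 34, 35]
sum = 139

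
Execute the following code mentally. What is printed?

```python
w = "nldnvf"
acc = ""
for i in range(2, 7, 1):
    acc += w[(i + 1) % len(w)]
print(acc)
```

i=2: add w[3]='n' → 'n'
i=3: add w[4]='v' → 'nv'
i=4: add w[5]='f' → 'nvf'
i=5: add w[0]='n' → 'nvfn'
i=6: add w[1]='l' → 'nvfnl'

nvfnl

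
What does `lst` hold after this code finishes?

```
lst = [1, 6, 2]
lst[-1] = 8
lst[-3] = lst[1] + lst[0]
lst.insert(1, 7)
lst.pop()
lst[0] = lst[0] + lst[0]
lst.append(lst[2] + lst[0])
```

[14, 7, 6, 20]

lst[-1] = 8 → [1, 6, 8]
lst[-3] = lst[1]+lst[0] = 6+1 = 7 → [7, 6, 8]
insert 7 at 1 → [7, 7, 6, 8]
pop() removes 8 → [7, 7, 6]
lst[0] = lst[0]+lst[0] = 7+7 = 14 → [14, 7, 6]
append lst[2]+lst[0] = 6+14 = 20 → [14, 7, 6, 20]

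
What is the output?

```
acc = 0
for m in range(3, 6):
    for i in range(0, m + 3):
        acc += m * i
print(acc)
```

m=3,i=0: acc = 0+0 = 0
m=3,i=1: acc = 0+3 = 3
m=3,i=2: acc = 3+6 = 9
m=3,i=3: acc = 9+9 = 18
m=3,i=4: acc = 18+12 = 30
m=3,i=5: acc = 30+15 = 45
m=4,i=0: acc = 45+0 = 45
m=4,i=1: acc = 45+4 = 49
m=4,i=2: acc = 49+8 = 57
m=4,i=3: acc = 57+12 = 69
m=4,i=4: acc = 69+16 = 85
m=4,i=5: acc = 85+20 = 105
m=4,i=6: acc = 105+24 = 129
m=5,i=0: acc = 129+0 = 129
m=5,i=1: acc = 129+5 = 134
m=5,i=2: acc = 134+10 = 144
m=5,i=3: acc = 144+15 = 159
m=5,i=4: acc = 159+20 = 179
m=5,i=5: acc = 179+25 = 204
m=5,i=6: acc = 204+30 = 234
m=5,i=7: acc = 234+35 = 269

269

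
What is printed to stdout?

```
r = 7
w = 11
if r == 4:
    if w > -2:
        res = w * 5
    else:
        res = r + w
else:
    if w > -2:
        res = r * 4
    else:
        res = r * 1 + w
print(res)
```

28

r=7, w=11
r == 4 is False; w > -2 is True
→ res = r * 4 = 28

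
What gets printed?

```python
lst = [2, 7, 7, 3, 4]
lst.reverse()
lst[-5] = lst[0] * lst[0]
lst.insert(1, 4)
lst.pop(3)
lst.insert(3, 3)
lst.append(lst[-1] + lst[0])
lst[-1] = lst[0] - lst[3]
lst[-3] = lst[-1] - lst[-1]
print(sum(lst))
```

reverse → [4, 3, 7, 7, 2]
lst[-5] = lst[0]*lst[0] = 4*4 = 16 → [16, 3, 7, 7, 2]
insert 4 at 1 → [16, 4, 3, 7, 7, 2]
pop(3) removes 7 → [16, 4, 3, 7, 2]
insert 3 at 3 → [16, 4, 3, 3, 7, 2]
append lst[-1]+lst[0] = 2+16 = 18 → [16, 4, 3, 3, 7, 2, 18]
lst[-1] = lst[0]-lst[3] = 16-3 = 13 → [16, 4, 3, 3, 7, 2, 13]
lst[-3] = lst[-1]-lst[-1] = 13-13 = 0 → [16, 4, 3, 3, 0, 2, 13]
sum = 41

41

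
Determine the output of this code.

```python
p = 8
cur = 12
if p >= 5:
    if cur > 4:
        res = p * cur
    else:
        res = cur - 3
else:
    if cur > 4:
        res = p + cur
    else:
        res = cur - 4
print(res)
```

p=8, cur=12
p >= 5 is True; cur > 4 is True
→ res = p * cur = 96

96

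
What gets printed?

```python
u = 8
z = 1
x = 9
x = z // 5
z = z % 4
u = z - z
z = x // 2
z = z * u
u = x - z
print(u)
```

x = 1//5 = 0
z = 1%4 = 1
u = 1-1 = 0
z = 0//2 = 0
z = 0*0 = 0
u = 0-0 = 0

0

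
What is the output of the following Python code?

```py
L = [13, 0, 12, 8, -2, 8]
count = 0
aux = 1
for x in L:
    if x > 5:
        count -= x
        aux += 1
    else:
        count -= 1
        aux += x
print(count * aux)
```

x=13: >5, count = 0-13 = -13; aux=2
x=0: not >5, count = (-13)-1 = -14; aux=2
x=12: >5, count = (-14)-12 = -26; aux=3
x=8: >5, count = (-26)-8 = -34; aux=4
x=-2: not >5, count = (-34)-1 = -35; aux=2
x=8: >5, count = (-35)-8 = -43; aux=3
count*aux = (-43)*3 = -129

-129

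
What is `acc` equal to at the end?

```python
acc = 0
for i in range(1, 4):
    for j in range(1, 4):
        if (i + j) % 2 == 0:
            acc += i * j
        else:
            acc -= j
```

12

i=1,j=1: even sum, acc = 0+1 = 1
i=1,j=2: odd sum, acc = 1-2 = -1
i=1,j=3: even sum, acc = (-1)+3 = 2
i=2,j=1: odd sum, acc = 2-1 = 1
i=2,j=2: even sum, acc = 1+4 = 5
i=2,j=3: odd sum, acc = 5-3 = 2
i=3,j=1: even sum, acc = 2+3 = 5
i=3,j=2: odd sum, acc = 5-2 = 3
i=3,j=3: even sum, acc = 3+9 = 12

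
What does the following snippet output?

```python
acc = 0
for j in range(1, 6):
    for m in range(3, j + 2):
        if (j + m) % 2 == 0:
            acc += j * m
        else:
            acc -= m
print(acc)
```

j=2,m=3: odd sum, acc = 0-3 = -3
j=3,m=3: even sum, acc = (-3)+9 = 6
j=3,m=4: odd sum, acc = 6-4 = 2
j=4,m=3: odd sum, acc = 2-3 = -1
j=4,m=4: even sum, acc = (-1)+16 = 15
j=4,m=5: odd sum, acc = 15-5 = 10
j=5,m=3: even sum, acc = 10+15 = 25
j=5,m=4: odd sum, acc = 25-4 = 21
j=5,m=5: even sum, acc = 21+25 = 46
j=5,m=6: odd sum, acc = 46-6 = 40

40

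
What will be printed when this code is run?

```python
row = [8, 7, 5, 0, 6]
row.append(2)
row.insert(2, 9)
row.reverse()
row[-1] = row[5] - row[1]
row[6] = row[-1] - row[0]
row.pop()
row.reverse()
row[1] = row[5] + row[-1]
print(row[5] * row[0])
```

append 2 → [8, 7, 5, 0, 6, 2]
insert 9 at 2 → [8, 7, 9, 5, 0, 6, 2]
reverse → [2, 6, 0, 5, 9, 7, 8]
row[-1] = row[5]-row[1] = 7-6 = 1 → [2, 6, 0, 5, 9, 7, 1]
row[6] = row[-1]-row[0] = 1-2 = -1 → [2, 6, 0, 5, 9, 7, -1]
pop() removes -1 → [2, 6, 0, 5, 9, 7]
reverse → [7, 9, 5, 0, 6, 2]
row[1] = row[5]+row[-1] = 2+2 = 4 → [7, 4, 5, 0, 6, 2]
row[5]*row[0] = 2*7 = 14

14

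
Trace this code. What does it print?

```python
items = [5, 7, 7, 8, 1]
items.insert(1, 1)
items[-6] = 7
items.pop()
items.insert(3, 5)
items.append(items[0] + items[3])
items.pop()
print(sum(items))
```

35

insert 1 at 1 → [5, 1, 7, 7, 8, 1]
items[-6] = 7 → [7, 1, 7, 7, 8, 1]
pop() removes 1 → [7, 1, 7, 7, 8]
insert 5 at 3 → [7, 1, 7, 5, 7, 8]
append items[0]+items[3] = 7+5 = 12 → [7, 1, 7, 5, 7, 8, 12]
pop() removes 12 → [7, 1, 7, 5, 7, 8]
sum = 35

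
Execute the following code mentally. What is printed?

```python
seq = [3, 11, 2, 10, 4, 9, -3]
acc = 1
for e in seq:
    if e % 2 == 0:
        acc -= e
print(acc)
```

e=3: not even
e=11: not even
e=2: even, acc = 1-2 = -1
e=10: even, acc = (-1)-10 = -11
e=4: even, acc = (-11)-4 = -15
e=9: not even
e=-3: not even

-15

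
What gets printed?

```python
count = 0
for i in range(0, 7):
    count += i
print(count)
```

21

i=0: count = 0+0 = 0
i=1: count = 0+1 = 1
i=2: count = 1+2 = 3
i=3: count = 3+3 = 6
i=4: count = 6+4 = 10
i=5: count = 10+5 = 15
i=6: count = 15+6 = 21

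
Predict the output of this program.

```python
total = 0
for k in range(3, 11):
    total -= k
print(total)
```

-52

k=3: total = 0-3 = -3
k=4: total = (-3)-4 = -7
k=5: total = (-7)-5 = -12
k=6: total = (-12)-6 = -18
k=7: total = (-18)-7 = -25
k=8: total = (-25)-8 = -33
k=9: total = (-33)-9 = -42
k=10: total = (-42)-10 = -52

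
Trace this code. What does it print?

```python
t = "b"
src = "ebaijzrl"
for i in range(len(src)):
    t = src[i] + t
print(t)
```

lrzjiabeb

i=0: prepend 'e' → 'eb'
i=1: prepend 'b' → 'beb'
i=2: prepend 'a' → 'abeb'
i=3: prepend 'i' → 'iabeb'
i=4: prepend 'j' → 'jiabeb'
i=5: prepend 'z' → 'zjiabeb'
i=6: prepend 'r' → 'rzjiabeb'
i=7: prepend 'l' → 'lrzjiabeb'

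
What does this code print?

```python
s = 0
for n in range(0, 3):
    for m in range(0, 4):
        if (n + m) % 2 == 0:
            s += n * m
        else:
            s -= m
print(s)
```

-2

n=0,m=0: even sum, s = 0+0 = 0
n=0,m=1: odd sum, s = 0-1 = -1
n=0,m=2: even sum, s = (-1)+0 = -1
n=0,m=3: odd sum, s = (-1)-3 = -4
n=1,m=0: odd sum, s = (-4)-0 = -4
n=1,m=1: even sum, s = (-4)+1 = -3
n=1,m=2: odd sum, s = (-3)-2 = -5
n=1,m=3: even sum, s = (-5)+3 = -2
n=2,m=0: even sum, s = (-2)+0 = -2
n=2,m=1: odd sum, s = (-2)-1 = -3
n=2,m=2: even sum, s = (-3)+4 = 1
n=2,m=3: odd sum, s = 1-3 = -2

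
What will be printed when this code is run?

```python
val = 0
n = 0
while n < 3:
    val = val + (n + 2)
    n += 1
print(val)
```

9

n=0: val = 0+2 = 2
n=1: val = 2+3 = 5
n=2: val = 5+4 = 9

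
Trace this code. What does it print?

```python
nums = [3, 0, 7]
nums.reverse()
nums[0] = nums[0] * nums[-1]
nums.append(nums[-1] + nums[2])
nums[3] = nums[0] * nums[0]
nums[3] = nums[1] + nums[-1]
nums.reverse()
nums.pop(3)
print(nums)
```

reverse → [7, 0, 3]
nums[0] = nums[0]*nums[-1] = 7*3 = 21 → [21, 0, 3]
append nums[-1]+nums[2] = 3+3 = 6 → [21, 0, 3, 6]
nums[3] = nums[0]*nums[0] = 21*21 = 441 → [21, 0, 3, 441]
nums[3] = nums[1]+nums[-1] = 0+441 = 441 → [21, 0, 3, 441]
reverse → [441, 3, 0, 21]
pop(3) removes 21 → [441, 3, 0]

[441, 3, 0]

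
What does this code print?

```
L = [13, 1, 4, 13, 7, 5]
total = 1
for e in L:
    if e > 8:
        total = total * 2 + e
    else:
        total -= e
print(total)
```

21

e=13: >8, total = 1*2+13 = 15
e=1: not >8, total = 15-1 = 14
e=4: not >8, total = 14-4 = 10
e=13: >8, total = 10*2+13 = 33
e=7: not >8, total = 33-7 = 26
e=5: not >8, total = 26-5 = 21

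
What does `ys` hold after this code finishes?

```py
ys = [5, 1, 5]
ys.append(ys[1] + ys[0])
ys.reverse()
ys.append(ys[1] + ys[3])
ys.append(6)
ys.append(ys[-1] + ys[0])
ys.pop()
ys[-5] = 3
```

append ys[1]+ys[0] = 1+5 = 6 → [5, 1, 5, 6]
reverse → [6, 5, 1, 5]
append ys[1]+ys[3] = 5+5 = 10 → [6, 5, 1, 5, 10]
append 6 → [6, 5, 1, 5, 10, 6]
append ys[-1]+ys[0] = 6+6 = 12 → [6, 5, 1, 5, 10, 6, 12]
pop() removes 12 → [6, 5, 1, 5, 10, 6]
ys[-5] = 3 → [6, 3, 1, 5, 10, 6]

[6, 3, 1, 5, 10, 6]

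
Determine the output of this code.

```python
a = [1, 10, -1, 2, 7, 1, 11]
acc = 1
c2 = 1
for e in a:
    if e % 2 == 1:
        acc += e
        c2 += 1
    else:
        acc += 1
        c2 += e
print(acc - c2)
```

4

e=1: odd, acc = 1+1 = 2; c2=2
e=10: not odd, acc = 2+1 = 3; c2=12
e=-1: odd, acc = 3+(-1) = 2; c2=13
e=2: not odd, acc = 2+1 = 3; c2=15
e=7: odd, acc = 3+7 = 10; c2=16
e=1: odd, acc = 10+1 = 11; c2=17
e=11: odd, acc = 11+11 = 22; c2=18
acc-c2 = 22-18 = 4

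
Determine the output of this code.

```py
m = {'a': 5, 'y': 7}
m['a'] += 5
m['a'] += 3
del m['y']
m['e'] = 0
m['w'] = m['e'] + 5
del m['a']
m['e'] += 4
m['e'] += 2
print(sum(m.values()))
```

11

m['a'] = 5+5 = 10 → {'a': 10, 'y': 7}
m['a'] = 10+3 = 13 → {'a': 13, 'y': 7}
del 'y' → {'a': 13}
m['e'] = 0 → {'a': 13, 'e': 0}
m['w'] = m['e']+5 = 5 → {'a': 13, 'e': 0, 'w': 5}
del 'a' → {'e': 0, 'w': 5}
m['e'] = 0+4 = 4 → {'e': 4, 'w': 5}
m['e'] = 4+2 = 6 → {'e': 6, 'w': 5}
sum of values = 11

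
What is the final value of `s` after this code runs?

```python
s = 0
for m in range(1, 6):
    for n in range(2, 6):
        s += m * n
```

210

m=1,n=2: s = 0+2 = 2
m=1,n=3: s = 2+3 = 5
m=1,n=4: s = 5+4 = 9
m=1,n=5: s = 9+5 = 14
m=2,n=2: s = 14+4 = 18
m=2,n=3: s = 18+6 = 24
m=2,n=4: s = 24+8 = 32
m=2,n=5: s = 32+10 = 42
m=3,n=2: s = 42+6 = 48
m=3,n=3: s = 48+9 = 57
m=3,n=4: s = 57+12 = 69
m=3,n=5: s = 69+15 = 84
m=4,n=2: s = 84+8 = 92
m=4,n=3: s = 92+12 = 104
m=4,n=4: s = 104+16 = 120
m=4,n=5: s = 120+20 = 140
m=5,n=2: s = 140+10 = 150
m=5,n=3: s = 150+15 = 165
m=5,n=4: s = 165+20 = 185
m=5,n=5: s = 185+25 = 210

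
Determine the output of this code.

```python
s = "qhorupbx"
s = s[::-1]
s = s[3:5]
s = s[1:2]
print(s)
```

r

reverse → 'xbpurohq'
slice [3:5] → 'ur'
slice [1:2] → 'r'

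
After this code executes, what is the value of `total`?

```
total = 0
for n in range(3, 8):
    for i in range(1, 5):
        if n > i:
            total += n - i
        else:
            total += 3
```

60

n=3,i=1: 3>1, total = 0+2 = 2
n=3,i=2: 3>2, total = 2+1 = 3
n=3,i=3: not 3>3, total = 3+3 = 6
n=3,i=4: not 3>4, total = 6+3 = 9
n=4,i=1: 4>1, total = 9+3 = 12
n=4,i=2: 4>2, total = 12+2 = 14
n=4,i=3: 4>3, total = 14+1 = 15
n=4,i=4: not 4>4, total = 15+3 = 18
n=5,i=1: 5>1, total = 18+4 = 22
n=5,i=2: 5>2, total = 22+3 = 25
n=5,i=3: 5>3, total = 25+2 = 27
n=5,i=4: 5>4, total = 27+1 = 28
n=6,i=1: 6>1, total = 28+5 = 33
n=6,i=2: 6>2, total = 33+4 = 37
n=6,i=3: 6>3, total = 37+3 = 40
n=6,i=4: 6>4, total = 40+2 = 42
n=7,i=1: 7>1, total = 42+6 = 48
n=7,i=2: 7>2, total = 48+5 = 53
n=7,i=3: 7>3, total = 53+4 = 57
n=7,i=4: 7>4, total = 57+3 = 60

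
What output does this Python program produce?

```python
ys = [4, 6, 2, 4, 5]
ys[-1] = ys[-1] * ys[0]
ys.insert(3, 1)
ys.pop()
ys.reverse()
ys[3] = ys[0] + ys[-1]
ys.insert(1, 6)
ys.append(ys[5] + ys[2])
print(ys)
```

ys[-1] = ys[-1]*ys[0] = 5*4 = 20 → [4, 6, 2, 4, 20]
insert 1 at 3 → [4, 6, 2, 1, 4, 20]
pop() removes 20 → [4, 6, 2, 1, 4]
reverse → [4, 1, 2, 6, 4]
ys[3] = ys[0]+ys[-1] = 4+4 = 8 → [4, 1, 2, 8, 4]
insert 6 at 1 → [4, 6, 1, 2, 8, 4]
append ys[5]+ys[2] = 4+1 = 5 → [4, 6, 1, 2, 8, 4, 5]

[4, 6, 1, 2, 8, 4, 5]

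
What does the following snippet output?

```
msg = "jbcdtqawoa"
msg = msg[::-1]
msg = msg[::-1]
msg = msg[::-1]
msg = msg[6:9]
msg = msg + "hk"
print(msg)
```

dcbhk

reverse → 'aowaqtdcbj'
reverse → 'jbcdtqawoa'
reverse → 'aowaqtdcbj'
slice [6:9] → 'dcb'
+ 'hk' → 'dcbhk'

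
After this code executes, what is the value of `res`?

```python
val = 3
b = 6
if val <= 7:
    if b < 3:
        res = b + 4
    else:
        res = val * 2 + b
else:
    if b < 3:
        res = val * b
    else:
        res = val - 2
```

val=3, b=6
val <= 7 is True; b < 3 is False
→ res = val * 2 + b = 12

12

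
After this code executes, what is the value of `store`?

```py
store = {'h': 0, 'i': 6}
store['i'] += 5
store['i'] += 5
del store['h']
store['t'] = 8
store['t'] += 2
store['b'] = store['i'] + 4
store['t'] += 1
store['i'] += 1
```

{'i': 17, 't': 11, 'b': 20}

store['i'] = 6+5 = 11 → {'h': 0, 'i': 11}
store['i'] = 11+5 = 16 → {'h': 0, 'i': 16}
del 'h' → {'i': 16}
store['t'] = 8 → {'i': 16, 't': 8}
store['t'] = 8+2 = 10 → {'i': 16, 't': 10}
store['b'] = store['i']+4 = 20 → {'i': 16, 't': 10, 'b': 20}
store['t'] = 10+1 = 11 → {'i': 16, 't': 11, 'b': 20}
store['i'] = 16+1 = 17 → {'i': 17, 't': 11, 'b': 20}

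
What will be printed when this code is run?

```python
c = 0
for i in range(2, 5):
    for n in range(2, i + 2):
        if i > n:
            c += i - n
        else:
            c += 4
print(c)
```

i=2,n=2: not 2>2, c = 0+4 = 4
i=2,n=3: not 2>3, c = 4+4 = 8
i=3,n=2: 3>2, c = 8+1 = 9
i=3,n=3: not 3>3, c = 9+4 = 13
i=3,n=4: not 3>4, c = 13+4 = 17
i=4,n=2: 4>2, c = 17+2 = 19
i=4,n=3: 4>3, c = 19+1 = 20
i=4,n=4: not 4>4, c = 20+4 = 24
i=4,n=5: not 4>5, c = 24+4 = 28

28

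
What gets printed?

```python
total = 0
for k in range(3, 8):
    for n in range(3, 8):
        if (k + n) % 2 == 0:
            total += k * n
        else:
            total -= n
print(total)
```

265

k=3,n=3: even sum, total = 0+9 = 9
k=3,n=4: odd sum, total = 9-4 = 5
k=3,n=5: even sum, total = 5+15 = 20
k=3,n=6: odd sum, total = 20-6 = 14
k=3,n=7: even sum, total = 14+21 = 35
k=4,n=3: odd sum, total = 35-3 = 32
k=4,n=4: even sum, total = 32+16 = 48
k=4,n=5: odd sum, total = 48-5 = 43
k=4,n=6: even sum, total = 43+24 = 67
k=4,n=7: odd sum, total = 67-7 = 60
k=5,n=3: even sum, total = 60+15 = 75
k=5,n=4: odd sum, total = 75-4 = 71
k=5,n=5: even sum, total = 71+25 = 96
k=5,n=6: odd sum, total = 96-6 = 90
k=5,n=7: even sum, total = 90+35 = 125
k=6,n=3: odd sum, total = 125-3 = 122
k=6,n=4: even sum, total = 122+24 = 146
k=6,n=5: odd sum, total = 146-5 = 141
k=6,n=6: even sum, total = 141+36 = 177
k=6,n=7: odd sum, total = 177-7 = 170
k=7,n=3: even sum, total = 170+21 = 191
k=7,n=4: odd sum, total = 191-4 = 187
k=7,n=5: even sum, total = 187+35 = 222
k=7,n=6: odd sum, total = 222-6 = 216
k=7,n=7: even sum, total = 216+49 = 265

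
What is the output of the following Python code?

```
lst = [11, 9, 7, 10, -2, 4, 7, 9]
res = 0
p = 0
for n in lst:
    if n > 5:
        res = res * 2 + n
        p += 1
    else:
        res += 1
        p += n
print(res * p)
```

n=11: >5, res = 0*2+11 = 11; p=1
n=9: >5, res = 11*2+9 = 31; p=2
n=7: >5, res = 31*2+7 = 69; p=3
n=10: >5, res = 69*2+10 = 148; p=4
n=-2: not >5, res = 148+1 = 149; p=2
n=4: not >5, res = 149+1 = 150; p=6
n=7: >5, res = 150*2+7 = 307; p=7
n=9: >5, res = 307*2+9 = 623; p=8
res*p = 623*8 = 4984

4984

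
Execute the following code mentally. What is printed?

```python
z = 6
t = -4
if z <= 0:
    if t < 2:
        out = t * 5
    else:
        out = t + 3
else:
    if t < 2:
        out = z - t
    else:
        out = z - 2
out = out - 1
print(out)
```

z=6, t=-4
z <= 0 is False; t < 2 is True
→ out = z - t = 10
out = 10-1 = 9

9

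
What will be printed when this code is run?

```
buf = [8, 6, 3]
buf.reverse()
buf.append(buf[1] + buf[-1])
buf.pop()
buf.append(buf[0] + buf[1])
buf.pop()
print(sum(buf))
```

reverse → [3, 6, 8]
append buf[1]+buf[-1] = 6+8 = 14 → [3, 6, 8, 14]
pop() removes 14 → [3, 6, 8]
append buf[0]+buf[1] = 3+6 = 9 → [3, 6, 8, 9]
pop() removes 9 → [3, 6, 8]
sum = 17

17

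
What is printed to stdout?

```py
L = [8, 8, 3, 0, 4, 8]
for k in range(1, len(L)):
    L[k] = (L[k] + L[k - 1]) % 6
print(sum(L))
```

20

k=1: L[1] = (8+8)%6 = 4 → [8, 4, 3, 0, 4, 8]
k=2: L[2] = (3+4)%6 = 1 → [8, 4, 1, 0, 4, 8]
k=3: L[3] = (0+1)%6 = 1 → [8, 4, 1, 1, 4, 8]
k=4: L[4] = (4+1)%6 = 5 → [8, 4, 1, 1, 5, 8]
k=5: L[5] = (8+5)%6 = 1 → [8, 4, 1, 1, 5, 1]
sum = 20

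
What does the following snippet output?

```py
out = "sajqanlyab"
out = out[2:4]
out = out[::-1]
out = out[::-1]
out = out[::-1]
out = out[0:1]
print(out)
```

q

slice [2:4] → 'jq'
reverse → 'qj'
reverse → 'jq'
reverse → 'qj'
slice [0:1] → 'q'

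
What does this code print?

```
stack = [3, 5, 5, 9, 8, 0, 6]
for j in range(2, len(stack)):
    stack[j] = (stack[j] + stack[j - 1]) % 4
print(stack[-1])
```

j=2: stack[2] = (5+5)%4 = 2 → [3, 5, 2, 9, 8, 0, 6]
j=3: stack[3] = (9+2)%4 = 3 → [3, 5, 2, 3, 8, 0, 6]
j=4: stack[4] = (8+3)%4 = 3 → [3, 5, 2, 3, 3, 0, 6]
j=5: stack[5] = (0+3)%4 = 3 → [3, 5, 2, 3, 3, 3, 6]
j=6: stack[6] = (6+3)%4 = 1 → [3, 5, 2, 3, 3, 3, 1]

1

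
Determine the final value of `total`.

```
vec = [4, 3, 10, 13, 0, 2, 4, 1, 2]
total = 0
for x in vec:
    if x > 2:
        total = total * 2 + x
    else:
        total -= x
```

151

x=4: >2, total = 0*2+4 = 4
x=3: >2, total = 4*2+3 = 11
x=10: >2, total = 11*2+10 = 32
x=13: >2, total = 32*2+13 = 77
x=0: not >2, total = 77-0 = 77
x=2: not >2, total = 77-2 = 75
x=4: >2, total = 75*2+4 = 154
x=1: not >2, total = 154-1 = 153
x=2: not >2, total = 153-2 = 151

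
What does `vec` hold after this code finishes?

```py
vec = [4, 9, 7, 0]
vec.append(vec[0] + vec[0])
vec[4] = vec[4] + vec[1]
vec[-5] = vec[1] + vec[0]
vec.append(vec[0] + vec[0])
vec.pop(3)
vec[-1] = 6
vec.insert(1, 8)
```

append vec[0]+vec[0] = 4+4 = 8 → [4, 9, 7, 0, 8]
vec[4] = vec[4]+vec[1] = 8+9 = 17 → [4, 9, 7, 0, 17]
vec[-5] = vec[1]+vec[0] = 9+4 = 13 → [13, 9, 7, 0, 17]
append vec[0]+vec[0] = 13+13 = 26 → [13, 9, 7, 0, 17, 26]
pop(3) removes 0 → [13, 9, 7, 17, 26]
vec[-1] = 6 → [13, 9, 7, 17, 6]
insert 8 at 1 → [13, 8, 9, 7, 17, 6]

[13, 8, 9, 7, 17, 6]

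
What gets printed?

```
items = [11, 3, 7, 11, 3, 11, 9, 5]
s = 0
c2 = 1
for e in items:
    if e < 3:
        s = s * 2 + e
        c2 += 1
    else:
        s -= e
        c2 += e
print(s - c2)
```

-121

e=11: not <3, s = 0-11 = -11; c2=12
e=3: not <3, s = (-11)-3 = -14; c2=15
e=7: not <3, s = (-14)-7 = -21; c2=22
e=11: not <3, s = (-21)-11 = -32; c2=33
e=3: not <3, s = (-32)-3 = -35; c2=36
e=11: not <3, s = (-35)-11 = -46; c2=47
e=9: not <3, s = (-46)-9 = -55; c2=56
e=5: not <3, s = (-55)-5 = -60; c2=61
s-c2 = (-60)-61 = -121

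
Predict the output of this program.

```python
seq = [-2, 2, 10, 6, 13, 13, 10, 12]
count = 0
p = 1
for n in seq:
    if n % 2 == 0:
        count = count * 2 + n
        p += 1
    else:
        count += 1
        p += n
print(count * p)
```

n=-2: even, count = 0*2+(-2) = -2; p=2
n=2: even, count = (-2)*2+2 = -2; p=3
n=10: even, count = (-2)*2+10 = 6; p=4
n=6: even, count = 6*2+6 = 18; p=5
n=13: not even, count = 18+1 = 19; p=18
n=13: not even, count = 19+1 = 20; p=31
n=10: even, count = 20*2+10 = 50; p=32
n=12: even, count = 50*2+12 = 112; p=33
count*p = 112*33 = 3696

3696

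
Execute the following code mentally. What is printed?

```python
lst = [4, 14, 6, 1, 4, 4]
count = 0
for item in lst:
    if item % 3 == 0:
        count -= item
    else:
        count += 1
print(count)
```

item=4: not %3==0, count = 0+1 = 1
item=14: not %3==0, count = 1+1 = 2
item=6: %3==0, count = 2-6 = -4
item=1: not %3==0, count = (-4)+1 = -3
item=4: not %3==0, count = (-3)+1 = -2
item=4: not %3==0, count = (-2)+1 = -1

-1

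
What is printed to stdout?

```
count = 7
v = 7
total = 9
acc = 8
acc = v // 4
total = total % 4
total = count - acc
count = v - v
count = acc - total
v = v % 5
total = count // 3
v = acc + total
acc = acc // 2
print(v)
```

acc = 7//4 = 1
total = 9%4 = 1
total = 7-1 = 6
count = 7-7 = 0
count = 1-6 = -5
v = 7%5 = 2
total = (-5)//3 = -2
v = 1+(-2) = -1
acc = 1//2 = 0

-1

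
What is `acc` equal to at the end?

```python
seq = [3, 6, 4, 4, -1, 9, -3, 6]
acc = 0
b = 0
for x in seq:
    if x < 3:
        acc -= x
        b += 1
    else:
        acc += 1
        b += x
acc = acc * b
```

x=3: not <3, acc = 0+1 = 1; b=3
x=6: not <3, acc = 1+1 = 2; b=9
x=4: not <3, acc = 2+1 = 3; b=13
x=4: not <3, acc = 3+1 = 4; b=17
x=-1: <3, acc = 4-(-1) = 5; b=18
x=9: not <3, acc = 5+1 = 6; b=27
x=-3: <3, acc = 6-(-3) = 9; b=28
x=6: not <3, acc = 9+1 = 10; b=34
acc*b = 10*34 = 340

340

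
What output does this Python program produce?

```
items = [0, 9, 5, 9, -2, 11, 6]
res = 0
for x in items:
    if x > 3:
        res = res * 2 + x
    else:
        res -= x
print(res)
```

256

x=0: not >3, res = 0-0 = 0
x=9: >3, res = 0*2+9 = 9
x=5: >3, res = 9*2+5 = 23
x=9: >3, res = 23*2+9 = 55
x=-2: not >3, res = 55-(-2) = 57
x=11: >3, res = 57*2+11 = 125
x=6: >3, res = 125*2+6 = 256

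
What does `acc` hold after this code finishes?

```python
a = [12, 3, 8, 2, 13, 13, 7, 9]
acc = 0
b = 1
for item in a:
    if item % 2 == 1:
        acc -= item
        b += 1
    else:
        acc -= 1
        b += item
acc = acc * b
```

-1344

item=12: not odd, acc = 0-1 = -1; b=13
item=3: odd, acc = (-1)-3 = -4; b=14
item=8: not odd, acc = (-4)-1 = -5; b=22
item=2: not odd, acc = (-5)-1 = -6; b=24
item=13: odd, acc = (-6)-13 = -19; b=25
item=13: odd, acc = (-19)-13 = -32; b=26
item=7: odd, acc = (-32)-7 = -39; b=27
item=9: odd, acc = (-39)-9 = -48; b=28
acc*b = (-48)*28 = -1344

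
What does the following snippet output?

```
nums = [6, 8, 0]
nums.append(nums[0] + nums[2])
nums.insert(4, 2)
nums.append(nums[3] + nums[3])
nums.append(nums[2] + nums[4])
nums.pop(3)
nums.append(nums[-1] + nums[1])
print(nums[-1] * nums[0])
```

60

append nums[0]+nums[2] = 6+0 = 6 → [6, 8, 0, 6]
insert 2 at 4 → [6, 8, 0, 6, 2]
append nums[3]+nums[3] = 6+6 = 12 → [6, 8, 0, 6, 2, 12]
append nums[2]+nums[4] = 0+2 = 2 → [6, 8, 0, 6, 2, 12, 2]
pop(3) removes 6 → [6, 8, 0, 2, 12, 2]
append nums[-1]+nums[1] = 2+8 = 10 → [6, 8, 0, 2, 12, 2, 10]
nums[-1]*nums[0] = 10*6 = 60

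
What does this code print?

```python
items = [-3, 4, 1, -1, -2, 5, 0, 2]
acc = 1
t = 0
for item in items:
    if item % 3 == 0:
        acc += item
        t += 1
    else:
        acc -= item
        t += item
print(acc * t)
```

item=-3: %3==0, acc = 1+(-3) = -2; t=1
item=4: not %3==0, acc = (-2)-4 = -6; t=5
item=1: not %3==0, acc = (-6)-1 = -7; t=6
item=-1: not %3==0, acc = (-7)-(-1) = -6; t=5
item=-2: not %3==0, acc = (-6)-(-2) = -4; t=3
item=5: not %3==0, acc = (-4)-5 = -9; t=8
item=0: %3==0, acc = (-9)+0 = -9; t=9
item=2: not %3==0, acc = (-9)-2 = -11; t=11
acc*t = (-11)*11 = -121

-121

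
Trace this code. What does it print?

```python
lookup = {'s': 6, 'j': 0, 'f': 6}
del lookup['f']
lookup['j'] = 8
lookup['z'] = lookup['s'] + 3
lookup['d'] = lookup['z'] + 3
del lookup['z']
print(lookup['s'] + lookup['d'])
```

18

del 'f' → {'s': 6, 'j': 0}
lookup['j'] = 8 → {'s': 6, 'j': 8}
lookup['z'] = lookup['s']+3 = 9 → {'s': 6, 'j': 8, 'z': 9}
lookup['d'] = lookup['z']+3 = 12 → {'s': 6, 'j': 8, 'z': 9, 'd': 12}
del 'z' → {'s': 6, 'j': 8, 'd': 12}
lookup['s']+lookup['d'] = 6+12 = 18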